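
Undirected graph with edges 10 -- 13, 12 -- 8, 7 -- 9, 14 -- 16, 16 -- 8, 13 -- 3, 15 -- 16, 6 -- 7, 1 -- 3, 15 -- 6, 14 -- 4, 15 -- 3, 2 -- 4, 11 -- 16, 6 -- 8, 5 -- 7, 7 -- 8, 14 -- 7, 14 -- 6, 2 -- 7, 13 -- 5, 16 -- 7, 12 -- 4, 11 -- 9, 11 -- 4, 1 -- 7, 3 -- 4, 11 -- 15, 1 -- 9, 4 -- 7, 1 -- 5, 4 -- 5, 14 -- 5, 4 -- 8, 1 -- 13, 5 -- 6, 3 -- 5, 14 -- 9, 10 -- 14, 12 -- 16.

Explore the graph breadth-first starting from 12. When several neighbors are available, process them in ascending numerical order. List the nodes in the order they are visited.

12 -> 4 -> 8 -> 16 -> 2 -> 3 -> 5 -> 7 -> 11 -> 14 -> 6 -> 15 -> 1 -> 13 -> 9 -> 10

Visit 12; enqueue 4, 8, 16 → queue [4, 8, 16]
Visit 4; enqueue 2, 3, 5, 7, 11, 14 → queue [8, 16, 2, 3, 5, 7, 11, 14]
Visit 8; enqueue 6 → queue [16, 2, 3, 5, 7, 11, 14, 6]
Visit 16; enqueue 15 → queue [2, 3, 5, 7, 11, 14, 6, 15]
Visit 2 → queue [3, 5, 7, 11, 14, 6, 15]
Visit 3; enqueue 1, 13 → queue [5, 7, 11, 14, 6, 15, 1, 13]
Visit 5 → queue [7, 11, 14, 6, 15, 1, 13]
Visit 7; enqueue 9 → queue [11, 14, 6, 15, 1, 13, 9]
Visit 11 → queue [14, 6, 15, 1, 13, 9]
Visit 14; enqueue 10 → queue [6, 15, 1, 13, 9, 10]
Visit 6 → queue [15, 1, 13, 9, 10]
Visit 15 → queue [1, 13, 9, 10]
Visit 1 → queue [13, 9, 10]
Visit 13 → queue [9, 10]
Visit 9 → queue [10]
Visit 10 → queue []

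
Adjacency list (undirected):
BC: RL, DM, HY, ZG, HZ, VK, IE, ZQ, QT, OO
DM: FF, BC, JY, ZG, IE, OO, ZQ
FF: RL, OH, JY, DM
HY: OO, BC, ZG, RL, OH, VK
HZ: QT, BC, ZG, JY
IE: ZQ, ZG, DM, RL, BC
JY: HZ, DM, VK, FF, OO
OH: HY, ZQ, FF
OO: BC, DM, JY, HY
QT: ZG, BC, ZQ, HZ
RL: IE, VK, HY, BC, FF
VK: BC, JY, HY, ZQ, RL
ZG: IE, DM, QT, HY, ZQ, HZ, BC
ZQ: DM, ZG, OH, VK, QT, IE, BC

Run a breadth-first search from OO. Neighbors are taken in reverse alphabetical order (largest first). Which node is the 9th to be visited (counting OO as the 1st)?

ZG

Visit OO; enqueue JY, HY, DM, BC → queue [JY, HY, DM, BC]
Visit JY; enqueue VK, HZ, FF → queue [HY, DM, BC, VK, HZ, FF]
Visit HY; enqueue ZG, RL, OH → queue [DM, BC, VK, HZ, FF, ZG, RL, OH]
Visit DM; enqueue ZQ, IE → queue [BC, VK, HZ, FF, ZG, RL, OH, ZQ, IE]
Visit BC; enqueue QT → queue [VK, HZ, FF, ZG, RL, OH, ZQ, IE, QT]
Visit VK → queue [HZ, FF, ZG, RL, OH, ZQ, IE, QT]
Visit HZ → queue [FF, ZG, RL, OH, ZQ, IE, QT]
Visit FF → queue [ZG, RL, OH, ZQ, IE, QT]
Visit ZG → queue [RL, OH, ZQ, IE, QT]
Visit RL → queue [OH, ZQ, IE, QT]
Visit OH → queue [ZQ, IE, QT]
Visit ZQ → queue [IE, QT]
Visit IE → queue [QT]
Visit QT → queue []

Visit order: OO, JY, HY, DM, BC, VK, HZ, FF, ZG, RL, OH, ZQ, IE, QT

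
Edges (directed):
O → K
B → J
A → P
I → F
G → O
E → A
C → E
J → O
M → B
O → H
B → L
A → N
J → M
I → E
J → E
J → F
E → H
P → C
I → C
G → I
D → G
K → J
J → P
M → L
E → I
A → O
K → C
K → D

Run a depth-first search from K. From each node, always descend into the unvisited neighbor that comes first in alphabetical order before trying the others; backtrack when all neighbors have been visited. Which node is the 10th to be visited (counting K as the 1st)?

F

Visit K
K → C
C → E
E → A
A → N
A → O
O → H
A → P
E → I
I → F
K → D
D → G
K → J
J → M
M → B
B → L

Visit order: K, C, E, A, N, O, H, P, I, F, D, G, J, M, B, L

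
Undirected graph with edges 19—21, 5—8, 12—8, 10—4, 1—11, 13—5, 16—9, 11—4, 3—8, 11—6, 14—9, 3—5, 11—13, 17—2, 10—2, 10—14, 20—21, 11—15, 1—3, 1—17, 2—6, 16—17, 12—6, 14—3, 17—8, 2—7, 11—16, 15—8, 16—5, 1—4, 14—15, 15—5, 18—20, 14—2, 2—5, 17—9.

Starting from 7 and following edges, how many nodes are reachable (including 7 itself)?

BFS from 7 visits: 7, 2, 5, 6, 10, 14, 17, 3, 8, 13, 15, 16, 11, 12, 4, 9, 1
Reachable nodes: 17 of 21 total.

17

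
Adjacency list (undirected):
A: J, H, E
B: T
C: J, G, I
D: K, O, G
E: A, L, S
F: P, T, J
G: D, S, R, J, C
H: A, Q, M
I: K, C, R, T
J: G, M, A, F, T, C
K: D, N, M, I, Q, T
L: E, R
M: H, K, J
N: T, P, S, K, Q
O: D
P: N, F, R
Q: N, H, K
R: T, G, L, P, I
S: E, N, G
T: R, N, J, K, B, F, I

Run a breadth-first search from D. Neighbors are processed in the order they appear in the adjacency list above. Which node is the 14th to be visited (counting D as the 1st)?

Visit D; enqueue K, O, G → queue [K, O, G]
Visit K; enqueue N, M, I, Q, T → queue [O, G, N, M, I, Q, T]
Visit O → queue [G, N, M, I, Q, T]
Visit G; enqueue S, R, J, C → queue [N, M, I, Q, T, S, R, J, C]
Visit N; enqueue P → queue [M, I, Q, T, S, R, J, C, P]
Visit M; enqueue H → queue [I, Q, T, S, R, J, C, P, H]
Visit I → queue [Q, T, S, R, J, C, P, H]
Visit Q → queue [T, S, R, J, C, P, H]
Visit T; enqueue B, F → queue [S, R, J, C, P, H, B, F]
Visit S; enqueue E → queue [R, J, C, P, H, B, F, E]
Visit R; enqueue L → queue [J, C, P, H, B, F, E, L]
Visit J; enqueue A → queue [C, P, H, B, F, E, L, A]
Visit C → queue [P, H, B, F, E, L, A]
Visit P → queue [H, B, F, E, L, A]
Visit H → queue [B, F, E, L, A]
Visit B → queue [F, E, L, A]
Visit F → queue [E, L, A]
Visit E → queue [L, A]
Visit L → queue [A]
Visit A → queue []

Visit order: D, K, O, G, N, M, I, Q, T, S, R, J, C, P, H, B, F, E, L, A

P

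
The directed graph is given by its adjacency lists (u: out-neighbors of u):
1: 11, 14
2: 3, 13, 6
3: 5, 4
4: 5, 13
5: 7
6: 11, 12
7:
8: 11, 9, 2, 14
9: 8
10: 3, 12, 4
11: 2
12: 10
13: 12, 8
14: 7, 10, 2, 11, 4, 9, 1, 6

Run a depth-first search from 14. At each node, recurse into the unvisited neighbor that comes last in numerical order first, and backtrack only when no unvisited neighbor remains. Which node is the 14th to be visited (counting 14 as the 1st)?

1

Visit 14
14 → 11
11 → 2
2 → 13
13 → 12
12 → 10
10 → 4
4 → 5
5 → 7
10 → 3
13 → 8
8 → 9
2 → 6
14 → 1

Visit order: 14, 11, 2, 13, 12, 10, 4, 5, 7, 3, 8, 9, 6, 1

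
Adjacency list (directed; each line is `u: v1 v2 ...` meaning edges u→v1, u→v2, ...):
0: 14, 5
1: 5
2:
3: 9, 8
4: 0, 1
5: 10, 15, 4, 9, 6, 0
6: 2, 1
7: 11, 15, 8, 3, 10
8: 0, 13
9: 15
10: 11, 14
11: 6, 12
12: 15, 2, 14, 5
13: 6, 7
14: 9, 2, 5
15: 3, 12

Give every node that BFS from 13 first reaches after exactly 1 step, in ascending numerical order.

6, 7

Level 0: 13
Level 1: 6, 7
Level 2: 1, 2, 3, 8, 10, 11, 15
Level 3: 0, 5, 9, 12, 14
Level 4: 4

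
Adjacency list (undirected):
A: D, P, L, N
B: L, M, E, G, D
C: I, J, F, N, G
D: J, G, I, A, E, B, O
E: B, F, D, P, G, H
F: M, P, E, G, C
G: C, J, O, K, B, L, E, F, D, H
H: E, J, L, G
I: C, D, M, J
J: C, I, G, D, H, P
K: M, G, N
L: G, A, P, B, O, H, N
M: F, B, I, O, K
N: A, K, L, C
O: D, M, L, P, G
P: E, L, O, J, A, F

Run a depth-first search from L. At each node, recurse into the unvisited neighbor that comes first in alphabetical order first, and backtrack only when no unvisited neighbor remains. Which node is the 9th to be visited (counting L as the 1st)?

H

Visit L
L → A
A → D
D → B
B → E
E → F
F → C
C → G
G → H
H → J
J → I
I → M
M → K
K → N
M → O
O → P

Visit order: L, A, D, B, E, F, C, G, H, J, I, M, K, N, O, P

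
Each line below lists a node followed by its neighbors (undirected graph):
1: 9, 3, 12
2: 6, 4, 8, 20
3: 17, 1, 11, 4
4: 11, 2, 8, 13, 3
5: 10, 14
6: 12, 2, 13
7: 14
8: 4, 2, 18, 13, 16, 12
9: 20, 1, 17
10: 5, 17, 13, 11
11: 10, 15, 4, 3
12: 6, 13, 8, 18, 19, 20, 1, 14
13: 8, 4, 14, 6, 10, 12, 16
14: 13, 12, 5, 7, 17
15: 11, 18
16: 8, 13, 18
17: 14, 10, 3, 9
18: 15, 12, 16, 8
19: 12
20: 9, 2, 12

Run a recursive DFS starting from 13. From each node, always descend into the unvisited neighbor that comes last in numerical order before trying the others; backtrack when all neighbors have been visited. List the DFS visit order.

13 → 16 → 18 → 15 → 11 → 10 → 17 → 14 → 12 → 20 → 9 → 1 → 3 → 4 → 8 → 2 → 6 → 19 → 7 → 5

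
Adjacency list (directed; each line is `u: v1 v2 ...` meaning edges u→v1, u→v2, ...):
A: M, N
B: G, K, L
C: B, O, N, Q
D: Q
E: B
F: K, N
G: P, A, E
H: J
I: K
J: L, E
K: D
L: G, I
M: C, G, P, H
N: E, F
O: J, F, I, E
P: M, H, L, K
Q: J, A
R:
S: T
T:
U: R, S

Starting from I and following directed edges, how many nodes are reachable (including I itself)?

BFS from I visits: I, K, D, Q, A, J, M, N, E, L, C, G, H, P, F, B, O
Reachable nodes: 17 of 21 total.

17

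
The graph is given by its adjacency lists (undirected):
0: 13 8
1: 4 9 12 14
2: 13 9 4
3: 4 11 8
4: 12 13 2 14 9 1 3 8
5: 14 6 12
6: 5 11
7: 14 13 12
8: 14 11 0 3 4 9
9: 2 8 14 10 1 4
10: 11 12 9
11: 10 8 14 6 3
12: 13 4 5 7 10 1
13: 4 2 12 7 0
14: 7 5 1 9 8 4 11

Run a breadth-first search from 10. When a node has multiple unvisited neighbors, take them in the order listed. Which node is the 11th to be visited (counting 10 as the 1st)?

5

Visit 10; enqueue 11, 12, 9 → queue [11, 12, 9]
Visit 11; enqueue 8, 14, 6, 3 → queue [12, 9, 8, 14, 6, 3]
Visit 12; enqueue 13, 4, 5, 7, 1 → queue [9, 8, 14, 6, 3, 13, 4, 5, 7, 1]
Visit 9; enqueue 2 → queue [8, 14, 6, 3, 13, 4, 5, 7, 1, 2]
Visit 8; enqueue 0 → queue [14, 6, 3, 13, 4, 5, 7, 1, 2, 0]
Visit 14 → queue [6, 3, 13, 4, 5, 7, 1, 2, 0]
Visit 6 → queue [3, 13, 4, 5, 7, 1, 2, 0]
Visit 3 → queue [13, 4, 5, 7, 1, 2, 0]
Visit 13 → queue [4, 5, 7, 1, 2, 0]
Visit 4 → queue [5, 7, 1, 2, 0]
Visit 5 → queue [7, 1, 2, 0]
Visit 7 → queue [1, 2, 0]
Visit 1 → queue [2, 0]
Visit 2 → queue [0]
Visit 0 → queue []

Visit order: 10, 11, 12, 9, 8, 14, 6, 3, 13, 4, 5, 7, 1, 2, 0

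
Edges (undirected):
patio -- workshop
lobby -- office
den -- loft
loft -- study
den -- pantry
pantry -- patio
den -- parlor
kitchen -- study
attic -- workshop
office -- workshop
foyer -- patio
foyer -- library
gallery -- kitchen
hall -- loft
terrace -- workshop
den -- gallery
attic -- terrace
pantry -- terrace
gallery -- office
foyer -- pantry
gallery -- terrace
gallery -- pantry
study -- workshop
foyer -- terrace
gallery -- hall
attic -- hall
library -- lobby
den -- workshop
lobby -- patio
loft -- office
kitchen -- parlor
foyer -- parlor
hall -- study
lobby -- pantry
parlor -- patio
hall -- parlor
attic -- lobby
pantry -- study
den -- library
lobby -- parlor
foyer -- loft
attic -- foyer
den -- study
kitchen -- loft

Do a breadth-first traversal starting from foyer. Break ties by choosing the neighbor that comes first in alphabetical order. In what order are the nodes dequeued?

Visit foyer; enqueue attic, library, loft, pantry, parlor, patio, terrace → queue [attic, library, loft, pantry, parlor, patio, terrace]
Visit attic; enqueue hall, lobby, workshop → queue [library, loft, pantry, parlor, patio, terrace, hall, lobby, workshop]
Visit library; enqueue den → queue [loft, pantry, parlor, patio, terrace, hall, lobby, workshop, den]
Visit loft; enqueue kitchen, office, study → queue [pantry, parlor, patio, terrace, hall, lobby, workshop, den, kitchen, office, study]
Visit pantry; enqueue gallery → queue [parlor, patio, terrace, hall, lobby, workshop, den, kitchen, office, study, gallery]
Visit parlor → queue [patio, terrace, hall, lobby, workshop, den, kitchen, office, study, gallery]
Visit patio → queue [terrace, hall, lobby, workshop, den, kitchen, office, study, gallery]
Visit terrace → queue [hall, lobby, workshop, den, kitchen, office, study, gallery]
Visit hall → queue [lobby, workshop, den, kitchen, office, study, gallery]
Visit lobby → queue [workshop, den, kitchen, office, study, gallery]
Visit workshop → queue [den, kitchen, office, study, gallery]
Visit den → queue [kitchen, office, study, gallery]
Visit kitchen → queue [office, study, gallery]
Visit office → queue [study, gallery]
Visit study → queue [gallery]
Visit gallery → queue []

foyer attic library loft pantry parlor patio terrace hall lobby workshop den kitchen office study gallery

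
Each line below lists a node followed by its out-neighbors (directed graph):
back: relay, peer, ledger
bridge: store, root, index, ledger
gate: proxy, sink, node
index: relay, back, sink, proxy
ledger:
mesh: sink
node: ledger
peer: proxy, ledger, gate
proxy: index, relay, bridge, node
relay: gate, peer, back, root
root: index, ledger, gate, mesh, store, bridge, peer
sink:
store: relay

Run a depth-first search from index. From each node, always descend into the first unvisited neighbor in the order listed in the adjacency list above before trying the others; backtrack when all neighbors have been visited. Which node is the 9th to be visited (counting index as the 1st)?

mesh

Visit index
index → relay
relay → gate
gate → proxy
proxy → bridge
bridge → store
bridge → root
root → ledger
root → mesh
mesh → sink
root → peer
proxy → node
relay → back

Visit order: index, relay, gate, proxy, bridge, store, root, ledger, mesh, sink, peer, node, back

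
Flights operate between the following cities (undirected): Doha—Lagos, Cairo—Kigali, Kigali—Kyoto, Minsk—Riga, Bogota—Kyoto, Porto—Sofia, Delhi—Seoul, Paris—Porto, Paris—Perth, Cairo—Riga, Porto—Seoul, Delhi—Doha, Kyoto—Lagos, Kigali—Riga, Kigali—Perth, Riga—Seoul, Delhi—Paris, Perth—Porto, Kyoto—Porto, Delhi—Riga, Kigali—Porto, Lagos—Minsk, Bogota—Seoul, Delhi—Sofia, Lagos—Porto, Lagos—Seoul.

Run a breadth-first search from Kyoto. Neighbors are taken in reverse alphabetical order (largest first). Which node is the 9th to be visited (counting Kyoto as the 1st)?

Visit Kyoto; enqueue Porto, Lagos, Kigali, Bogota → queue [Porto, Lagos, Kigali, Bogota]
Visit Porto; enqueue Sofia, Seoul, Perth, Paris → queue [Lagos, Kigali, Bogota, Sofia, Seoul, Perth, Paris]
Visit Lagos; enqueue Minsk, Doha → queue [Kigali, Bogota, Sofia, Seoul, Perth, Paris, Minsk, Doha]
Visit Kigali; enqueue Riga, Cairo → queue [Bogota, Sofia, Seoul, Perth, Paris, Minsk, Doha, Riga, Cairo]
Visit Bogota → queue [Sofia, Seoul, Perth, Paris, Minsk, Doha, Riga, Cairo]
Visit Sofia; enqueue Delhi → queue [Seoul, Perth, Paris, Minsk, Doha, Riga, Cairo, Delhi]
Visit Seoul → queue [Perth, Paris, Minsk, Doha, Riga, Cairo, Delhi]
Visit Perth → queue [Paris, Minsk, Doha, Riga, Cairo, Delhi]
Visit Paris → queue [Minsk, Doha, Riga, Cairo, Delhi]
Visit Minsk → queue [Doha, Riga, Cairo, Delhi]
Visit Doha → queue [Riga, Cairo, Delhi]
Visit Riga → queue [Cairo, Delhi]
Visit Cairo → queue [Delhi]
Visit Delhi → queue []

Visit order: Kyoto, Porto, Lagos, Kigali, Bogota, Sofia, Seoul, Perth, Paris, Minsk, Doha, Riga, Cairo, Delhi

Paris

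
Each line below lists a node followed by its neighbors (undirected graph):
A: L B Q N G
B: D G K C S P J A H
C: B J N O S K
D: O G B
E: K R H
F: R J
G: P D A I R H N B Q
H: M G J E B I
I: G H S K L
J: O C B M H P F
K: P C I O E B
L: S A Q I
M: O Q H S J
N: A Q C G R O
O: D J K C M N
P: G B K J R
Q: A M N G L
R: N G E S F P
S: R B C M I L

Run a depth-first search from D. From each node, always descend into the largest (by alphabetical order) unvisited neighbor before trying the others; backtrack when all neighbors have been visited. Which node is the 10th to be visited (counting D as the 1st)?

K

Visit D
D → O
O → N
N → R
R → S
S → M
M → Q
Q → L
L → I
I → K
K → P
P → J
J → H
H → G
G → B
B → C
B → A
H → E
J → F

Visit order: D, O, N, R, S, M, Q, L, I, K, P, J, H, G, B, C, A, E, F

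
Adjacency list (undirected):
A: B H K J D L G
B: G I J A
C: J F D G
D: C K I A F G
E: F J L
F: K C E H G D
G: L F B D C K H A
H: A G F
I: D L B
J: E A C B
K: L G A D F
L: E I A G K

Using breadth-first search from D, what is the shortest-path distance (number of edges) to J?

2

Level 0: D
Level 1: A, C, F, G, I, K
Level 2: B, E, H, J, L
J first appears at level 2.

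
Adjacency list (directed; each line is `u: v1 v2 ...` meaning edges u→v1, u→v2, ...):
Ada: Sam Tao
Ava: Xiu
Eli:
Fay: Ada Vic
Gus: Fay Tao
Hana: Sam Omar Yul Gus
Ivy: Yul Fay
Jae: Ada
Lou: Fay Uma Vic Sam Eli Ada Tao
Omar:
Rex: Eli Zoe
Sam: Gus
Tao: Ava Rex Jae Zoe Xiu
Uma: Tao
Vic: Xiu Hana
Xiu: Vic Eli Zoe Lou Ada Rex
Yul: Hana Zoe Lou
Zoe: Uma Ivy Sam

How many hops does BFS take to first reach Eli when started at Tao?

Level 0: Tao
Level 1: Ava, Jae, Rex, Xiu, Zoe
Level 2: Ada, Eli, Ivy, Lou, Sam, Uma, Vic
Level 3: Fay, Gus, Hana, Yul
Level 4: Omar
Eli first appears at level 2.

2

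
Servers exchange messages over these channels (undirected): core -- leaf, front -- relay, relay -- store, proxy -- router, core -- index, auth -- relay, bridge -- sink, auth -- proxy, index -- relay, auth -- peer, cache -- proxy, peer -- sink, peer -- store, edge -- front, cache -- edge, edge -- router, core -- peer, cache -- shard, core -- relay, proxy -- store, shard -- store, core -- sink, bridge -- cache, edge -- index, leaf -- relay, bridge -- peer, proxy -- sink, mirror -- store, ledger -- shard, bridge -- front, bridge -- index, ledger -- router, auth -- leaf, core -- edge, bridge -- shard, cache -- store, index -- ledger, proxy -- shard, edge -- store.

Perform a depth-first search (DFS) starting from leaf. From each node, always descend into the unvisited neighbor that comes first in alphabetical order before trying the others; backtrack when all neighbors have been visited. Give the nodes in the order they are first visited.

leaf auth peer bridge cache edge core index ledger router proxy shard store mirror relay front sink

Visit leaf
leaf → auth
auth → peer
peer → bridge
bridge → cache
cache → edge
edge → core
core → index
index → ledger
ledger → router
router → proxy
proxy → shard
shard → store
store → mirror
store → relay
relay → front
proxy → sink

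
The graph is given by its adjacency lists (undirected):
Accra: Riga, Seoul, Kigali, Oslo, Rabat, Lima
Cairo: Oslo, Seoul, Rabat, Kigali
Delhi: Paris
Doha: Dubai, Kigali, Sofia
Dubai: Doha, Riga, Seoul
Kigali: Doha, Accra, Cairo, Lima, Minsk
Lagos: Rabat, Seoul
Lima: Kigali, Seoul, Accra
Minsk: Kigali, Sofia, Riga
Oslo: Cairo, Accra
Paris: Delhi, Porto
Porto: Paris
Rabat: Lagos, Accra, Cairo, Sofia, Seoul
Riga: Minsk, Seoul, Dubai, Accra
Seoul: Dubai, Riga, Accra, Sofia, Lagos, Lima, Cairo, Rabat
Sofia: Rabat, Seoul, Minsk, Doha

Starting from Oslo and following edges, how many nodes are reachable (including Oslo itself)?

13

BFS from Oslo visits: Oslo, Accra, Cairo, Kigali, Lima, Rabat, Riga, Seoul, Doha, Minsk, Lagos, Sofia, Dubai
Reachable nodes: 13 of 16 total.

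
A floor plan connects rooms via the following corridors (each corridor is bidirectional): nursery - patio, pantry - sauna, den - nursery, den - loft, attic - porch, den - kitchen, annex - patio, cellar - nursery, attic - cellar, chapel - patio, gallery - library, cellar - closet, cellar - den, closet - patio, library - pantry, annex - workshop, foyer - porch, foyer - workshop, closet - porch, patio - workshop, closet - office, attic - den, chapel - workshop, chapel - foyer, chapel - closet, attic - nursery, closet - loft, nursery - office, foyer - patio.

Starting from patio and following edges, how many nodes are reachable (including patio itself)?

14

BFS from patio visits: patio, annex, chapel, closet, foyer, nursery, workshop, cellar, loft, office, porch, attic, den, kitchen
Reachable nodes: 14 of 18 total.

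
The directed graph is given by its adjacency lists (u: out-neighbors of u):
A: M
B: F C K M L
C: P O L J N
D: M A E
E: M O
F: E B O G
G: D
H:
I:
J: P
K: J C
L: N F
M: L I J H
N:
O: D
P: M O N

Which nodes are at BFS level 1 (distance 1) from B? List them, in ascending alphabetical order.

Level 0: B
Level 1: C, F, K, L, M
Level 2: E, G, H, I, J, N, O, P
Level 3: D
Level 4: A

C, F, K, L, M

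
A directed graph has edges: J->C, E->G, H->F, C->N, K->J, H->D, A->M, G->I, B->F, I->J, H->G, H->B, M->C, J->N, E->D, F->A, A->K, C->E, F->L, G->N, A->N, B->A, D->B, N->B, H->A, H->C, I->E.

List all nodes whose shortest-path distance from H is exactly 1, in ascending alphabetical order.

Level 0: H
Level 1: A, B, C, D, F, G
Level 2: E, I, K, L, M, N
Level 3: J

A, B, C, D, F, G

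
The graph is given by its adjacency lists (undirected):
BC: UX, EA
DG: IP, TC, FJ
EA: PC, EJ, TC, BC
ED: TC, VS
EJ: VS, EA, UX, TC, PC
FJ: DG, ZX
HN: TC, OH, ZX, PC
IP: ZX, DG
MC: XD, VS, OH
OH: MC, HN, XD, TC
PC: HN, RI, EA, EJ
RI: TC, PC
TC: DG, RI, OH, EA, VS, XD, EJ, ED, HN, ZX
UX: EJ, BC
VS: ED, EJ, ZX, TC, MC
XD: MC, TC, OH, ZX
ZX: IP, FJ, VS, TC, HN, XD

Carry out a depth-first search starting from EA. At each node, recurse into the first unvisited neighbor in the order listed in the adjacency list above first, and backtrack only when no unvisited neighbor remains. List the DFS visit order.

EA PC HN TC DG IP ZX FJ VS ED EJ UX BC MC XD OH RI

Visit EA
EA → PC
PC → HN
HN → TC
TC → DG
DG → IP
IP → ZX
ZX → FJ
ZX → VS
VS → ED
VS → EJ
EJ → UX
UX → BC
VS → MC
MC → XD
XD → OH
TC → RI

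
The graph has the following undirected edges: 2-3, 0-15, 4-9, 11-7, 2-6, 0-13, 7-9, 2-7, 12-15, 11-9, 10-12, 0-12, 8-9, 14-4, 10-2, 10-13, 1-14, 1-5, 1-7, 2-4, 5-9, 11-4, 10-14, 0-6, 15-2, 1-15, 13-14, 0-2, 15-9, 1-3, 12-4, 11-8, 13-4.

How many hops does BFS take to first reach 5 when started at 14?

2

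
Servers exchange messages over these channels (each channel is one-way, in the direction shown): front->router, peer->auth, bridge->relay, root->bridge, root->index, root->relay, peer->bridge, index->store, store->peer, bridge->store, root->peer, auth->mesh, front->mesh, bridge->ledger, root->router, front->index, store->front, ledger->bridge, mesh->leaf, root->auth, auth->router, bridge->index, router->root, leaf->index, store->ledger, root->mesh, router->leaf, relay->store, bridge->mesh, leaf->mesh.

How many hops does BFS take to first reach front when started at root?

3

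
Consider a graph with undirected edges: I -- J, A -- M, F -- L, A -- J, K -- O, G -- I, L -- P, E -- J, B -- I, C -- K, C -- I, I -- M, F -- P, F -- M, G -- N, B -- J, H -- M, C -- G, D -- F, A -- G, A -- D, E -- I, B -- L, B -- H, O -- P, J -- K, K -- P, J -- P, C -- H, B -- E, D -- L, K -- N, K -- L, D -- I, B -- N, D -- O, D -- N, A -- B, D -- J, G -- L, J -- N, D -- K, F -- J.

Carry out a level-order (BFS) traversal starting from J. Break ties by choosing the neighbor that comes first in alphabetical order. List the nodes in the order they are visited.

J, A, B, D, E, F, I, K, N, P, G, M, H, L, O, C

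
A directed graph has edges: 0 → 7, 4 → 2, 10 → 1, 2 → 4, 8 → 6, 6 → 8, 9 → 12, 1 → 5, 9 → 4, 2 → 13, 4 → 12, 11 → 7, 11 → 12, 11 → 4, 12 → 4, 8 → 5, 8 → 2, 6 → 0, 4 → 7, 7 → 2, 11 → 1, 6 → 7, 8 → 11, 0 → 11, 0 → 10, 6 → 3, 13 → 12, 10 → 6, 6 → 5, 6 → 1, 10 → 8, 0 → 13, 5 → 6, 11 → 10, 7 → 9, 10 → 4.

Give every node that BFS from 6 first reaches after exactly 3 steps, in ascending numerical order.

4, 12

Level 0: 6
Level 1: 0, 1, 3, 5, 7, 8
Level 2: 2, 9, 10, 11, 13
Level 3: 4, 12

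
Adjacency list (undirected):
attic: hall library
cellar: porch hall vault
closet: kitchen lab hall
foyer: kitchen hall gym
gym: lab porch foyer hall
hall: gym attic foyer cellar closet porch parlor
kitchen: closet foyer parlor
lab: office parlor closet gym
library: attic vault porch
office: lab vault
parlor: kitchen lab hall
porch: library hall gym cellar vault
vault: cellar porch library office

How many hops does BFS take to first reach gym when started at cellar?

Level 0: cellar
Level 1: hall, porch, vault
Level 2: attic, closet, foyer, gym, library, office, parlor
Level 3: kitchen, lab
gym first appears at level 2.

2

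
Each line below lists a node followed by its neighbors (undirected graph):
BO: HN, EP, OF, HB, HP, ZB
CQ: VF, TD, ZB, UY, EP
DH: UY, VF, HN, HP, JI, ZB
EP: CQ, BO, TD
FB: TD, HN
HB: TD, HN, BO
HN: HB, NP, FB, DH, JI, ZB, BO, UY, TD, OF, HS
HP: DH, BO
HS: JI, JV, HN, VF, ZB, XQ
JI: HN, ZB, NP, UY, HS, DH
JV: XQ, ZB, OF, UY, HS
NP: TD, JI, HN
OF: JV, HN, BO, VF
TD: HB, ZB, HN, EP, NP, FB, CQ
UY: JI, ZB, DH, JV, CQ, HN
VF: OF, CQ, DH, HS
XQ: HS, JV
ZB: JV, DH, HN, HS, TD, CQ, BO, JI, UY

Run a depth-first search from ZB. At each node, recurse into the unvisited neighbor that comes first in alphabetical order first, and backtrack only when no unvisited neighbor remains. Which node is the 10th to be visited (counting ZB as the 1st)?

JI

Visit ZB
ZB → BO
BO → EP
EP → CQ
CQ → TD
TD → FB
FB → HN
HN → DH
DH → HP
DH → JI
JI → HS
HS → JV
JV → OF
OF → VF
JV → UY
JV → XQ
JI → NP
HN → HB

Visit order: ZB, BO, EP, CQ, TD, FB, HN, DH, HP, JI, HS, JV, OF, VF, UY, XQ, NP, HB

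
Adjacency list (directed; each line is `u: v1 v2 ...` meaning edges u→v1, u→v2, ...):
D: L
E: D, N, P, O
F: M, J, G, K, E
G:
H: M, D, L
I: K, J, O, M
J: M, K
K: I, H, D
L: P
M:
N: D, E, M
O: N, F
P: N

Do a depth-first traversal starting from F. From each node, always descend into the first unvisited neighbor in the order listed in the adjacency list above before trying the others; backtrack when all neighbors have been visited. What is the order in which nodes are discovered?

F, M, J, K, I, O, N, D, L, P, E, H, G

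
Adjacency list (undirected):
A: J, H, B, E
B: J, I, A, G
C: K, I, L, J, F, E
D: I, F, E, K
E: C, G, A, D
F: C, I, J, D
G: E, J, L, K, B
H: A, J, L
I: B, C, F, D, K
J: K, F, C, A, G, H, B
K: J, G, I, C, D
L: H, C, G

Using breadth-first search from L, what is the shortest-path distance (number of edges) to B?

Level 0: L
Level 1: C, G, H
Level 2: A, B, E, F, I, J, K
Level 3: D
B first appears at level 2.

2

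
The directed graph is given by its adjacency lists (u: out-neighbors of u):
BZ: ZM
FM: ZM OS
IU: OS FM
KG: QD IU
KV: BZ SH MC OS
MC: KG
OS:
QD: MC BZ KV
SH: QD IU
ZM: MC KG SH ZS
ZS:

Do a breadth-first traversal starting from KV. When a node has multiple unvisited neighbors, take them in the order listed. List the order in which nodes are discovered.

Visit KV; enqueue BZ, SH, MC, OS → queue [BZ, SH, MC, OS]
Visit BZ; enqueue ZM → queue [SH, MC, OS, ZM]
Visit SH; enqueue QD, IU → queue [MC, OS, ZM, QD, IU]
Visit MC; enqueue KG → queue [OS, ZM, QD, IU, KG]
Visit OS → queue [ZM, QD, IU, KG]
Visit ZM; enqueue ZS → queue [QD, IU, KG, ZS]
Visit QD → queue [IU, KG, ZS]
Visit IU; enqueue FM → queue [KG, ZS, FM]
Visit KG → queue [ZS, FM]
Visit ZS → queue [FM]
Visit FM → queue []

KV, BZ, SH, MC, OS, ZM, QD, IU, KG, ZS, FM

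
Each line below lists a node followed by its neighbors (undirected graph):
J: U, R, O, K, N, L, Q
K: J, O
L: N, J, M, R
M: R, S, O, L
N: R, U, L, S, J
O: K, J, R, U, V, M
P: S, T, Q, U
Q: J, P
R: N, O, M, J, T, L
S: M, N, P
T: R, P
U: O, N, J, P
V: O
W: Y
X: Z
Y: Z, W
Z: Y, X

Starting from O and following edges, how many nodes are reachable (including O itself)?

13

BFS from O visits: O, V, U, R, M, K, J, P, N, T, L, S, Q
Reachable nodes: 13 of 17 total.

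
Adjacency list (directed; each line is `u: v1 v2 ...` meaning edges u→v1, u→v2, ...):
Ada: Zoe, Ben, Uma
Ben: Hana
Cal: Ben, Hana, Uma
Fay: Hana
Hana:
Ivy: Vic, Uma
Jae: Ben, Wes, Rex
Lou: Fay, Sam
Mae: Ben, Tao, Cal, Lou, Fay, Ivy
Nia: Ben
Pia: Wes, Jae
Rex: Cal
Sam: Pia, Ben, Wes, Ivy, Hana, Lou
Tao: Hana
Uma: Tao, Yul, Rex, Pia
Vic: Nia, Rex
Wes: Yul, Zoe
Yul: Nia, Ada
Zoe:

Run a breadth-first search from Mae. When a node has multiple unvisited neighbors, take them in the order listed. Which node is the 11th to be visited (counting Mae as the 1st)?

Vic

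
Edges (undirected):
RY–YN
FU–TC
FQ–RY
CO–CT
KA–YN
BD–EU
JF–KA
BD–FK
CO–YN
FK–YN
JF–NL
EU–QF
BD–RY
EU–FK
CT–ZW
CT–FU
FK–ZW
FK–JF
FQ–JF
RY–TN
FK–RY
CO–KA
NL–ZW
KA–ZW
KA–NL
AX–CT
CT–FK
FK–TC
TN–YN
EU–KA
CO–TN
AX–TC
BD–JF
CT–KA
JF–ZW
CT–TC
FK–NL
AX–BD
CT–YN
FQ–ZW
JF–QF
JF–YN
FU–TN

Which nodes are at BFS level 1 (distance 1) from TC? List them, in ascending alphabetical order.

Level 0: TC
Level 1: AX, CT, FK, FU
Level 2: BD, CO, EU, JF, KA, NL, RY, TN, YN, ZW
Level 3: FQ, QF

AX, CT, FK, FU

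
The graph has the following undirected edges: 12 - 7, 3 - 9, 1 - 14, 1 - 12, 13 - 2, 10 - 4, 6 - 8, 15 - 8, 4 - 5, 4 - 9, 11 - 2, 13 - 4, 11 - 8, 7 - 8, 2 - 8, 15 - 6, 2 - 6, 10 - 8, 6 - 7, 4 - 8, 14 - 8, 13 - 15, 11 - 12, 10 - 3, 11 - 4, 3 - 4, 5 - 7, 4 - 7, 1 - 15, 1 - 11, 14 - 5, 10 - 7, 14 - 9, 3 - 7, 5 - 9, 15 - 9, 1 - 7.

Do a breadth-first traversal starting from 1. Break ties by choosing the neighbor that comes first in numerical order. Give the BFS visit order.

Visit 1; enqueue 7, 11, 12, 14, 15 → queue [7, 11, 12, 14, 15]
Visit 7; enqueue 3, 4, 5, 6, 8, 10 → queue [11, 12, 14, 15, 3, 4, 5, 6, 8, 10]
Visit 11; enqueue 2 → queue [12, 14, 15, 3, 4, 5, 6, 8, 10, 2]
Visit 12 → queue [14, 15, 3, 4, 5, 6, 8, 10, 2]
Visit 14; enqueue 9 → queue [15, 3, 4, 5, 6, 8, 10, 2, 9]
Visit 15; enqueue 13 → queue [3, 4, 5, 6, 8, 10, 2, 9, 13]
Visit 3 → queue [4, 5, 6, 8, 10, 2, 9, 13]
Visit 4 → queue [5, 6, 8, 10, 2, 9, 13]
Visit 5 → queue [6, 8, 10, 2, 9, 13]
Visit 6 → queue [8, 10, 2, 9, 13]
Visit 8 → queue [10, 2, 9, 13]
Visit 10 → queue [2, 9, 13]
Visit 2 → queue [9, 13]
Visit 9 → queue [13]
Visit 13 → queue []

1 7 11 12 14 15 3 4 5 6 8 10 2 9 13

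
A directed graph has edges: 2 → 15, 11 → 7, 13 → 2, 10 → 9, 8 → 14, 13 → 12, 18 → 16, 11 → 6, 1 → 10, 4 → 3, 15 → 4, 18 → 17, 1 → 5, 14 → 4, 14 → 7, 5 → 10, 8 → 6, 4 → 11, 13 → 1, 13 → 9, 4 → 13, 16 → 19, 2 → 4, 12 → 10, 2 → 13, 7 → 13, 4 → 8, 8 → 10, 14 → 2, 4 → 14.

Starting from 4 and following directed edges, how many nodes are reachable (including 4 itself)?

15

BFS from 4 visits: 4, 14, 13, 11, 8, 3, 7, 2, 12, 9, 1, 6, 10, 15, 5
Reachable nodes: 15 of 19 total.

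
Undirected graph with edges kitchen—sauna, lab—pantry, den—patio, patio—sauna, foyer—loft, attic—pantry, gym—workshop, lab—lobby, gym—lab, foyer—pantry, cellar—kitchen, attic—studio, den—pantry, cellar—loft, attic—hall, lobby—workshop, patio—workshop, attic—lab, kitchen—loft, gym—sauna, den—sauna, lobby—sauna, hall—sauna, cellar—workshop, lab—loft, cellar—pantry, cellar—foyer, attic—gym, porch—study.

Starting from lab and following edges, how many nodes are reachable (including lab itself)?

15

BFS from lab visits: lab, pantry, loft, lobby, gym, attic, foyer, den, cellar, kitchen, workshop, sauna, studio, hall, patio
Reachable nodes: 15 of 17 total.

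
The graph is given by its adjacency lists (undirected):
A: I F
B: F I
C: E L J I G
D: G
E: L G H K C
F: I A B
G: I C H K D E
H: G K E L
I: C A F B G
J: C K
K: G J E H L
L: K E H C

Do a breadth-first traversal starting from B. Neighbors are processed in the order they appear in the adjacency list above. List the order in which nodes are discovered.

B, F, I, A, C, G, E, L, J, H, K, D

Visit B; enqueue F, I → queue [F, I]
Visit F; enqueue A → queue [I, A]
Visit I; enqueue C, G → queue [A, C, G]
Visit A → queue [C, G]
Visit C; enqueue E, L, J → queue [G, E, L, J]
Visit G; enqueue H, K, D → queue [E, L, J, H, K, D]
Visit E → queue [L, J, H, K, D]
Visit L → queue [J, H, K, D]
Visit J → queue [H, K, D]
Visit H → queue [K, D]
Visit K → queue [D]
Visit D → queue []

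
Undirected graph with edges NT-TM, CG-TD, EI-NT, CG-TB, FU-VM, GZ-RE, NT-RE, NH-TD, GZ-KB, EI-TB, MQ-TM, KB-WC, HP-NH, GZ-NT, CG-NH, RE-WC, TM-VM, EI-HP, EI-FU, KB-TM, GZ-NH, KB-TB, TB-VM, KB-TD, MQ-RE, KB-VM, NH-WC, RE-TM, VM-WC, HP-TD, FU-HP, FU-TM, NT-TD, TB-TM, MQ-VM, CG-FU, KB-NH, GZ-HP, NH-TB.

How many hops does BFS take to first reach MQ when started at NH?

3

Level 0: NH
Level 1: CG, GZ, HP, KB, TB, TD, WC
Level 2: EI, FU, NT, RE, TM, VM
Level 3: MQ
MQ first appears at level 3.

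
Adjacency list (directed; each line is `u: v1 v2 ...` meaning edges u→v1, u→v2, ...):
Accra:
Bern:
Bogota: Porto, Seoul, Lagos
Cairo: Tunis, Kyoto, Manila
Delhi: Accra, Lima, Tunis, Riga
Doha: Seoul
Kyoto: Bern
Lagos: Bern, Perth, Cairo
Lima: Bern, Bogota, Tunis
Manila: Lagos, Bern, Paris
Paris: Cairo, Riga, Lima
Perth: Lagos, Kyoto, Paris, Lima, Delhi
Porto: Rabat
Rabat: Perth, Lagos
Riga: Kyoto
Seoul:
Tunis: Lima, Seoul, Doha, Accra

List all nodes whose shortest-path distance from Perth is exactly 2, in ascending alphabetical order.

Accra, Bern, Bogota, Cairo, Riga, Tunis

Level 0: Perth
Level 1: Delhi, Kyoto, Lagos, Lima, Paris
Level 2: Accra, Bern, Bogota, Cairo, Riga, Tunis
Level 3: Doha, Manila, Porto, Seoul
Level 4: Rabat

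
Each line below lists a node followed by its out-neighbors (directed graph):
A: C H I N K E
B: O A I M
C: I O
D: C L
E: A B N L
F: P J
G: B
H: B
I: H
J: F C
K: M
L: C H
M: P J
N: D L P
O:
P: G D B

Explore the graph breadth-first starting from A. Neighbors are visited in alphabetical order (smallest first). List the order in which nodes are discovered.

Visit A; enqueue C, E, H, I, K, N → queue [C, E, H, I, K, N]
Visit C; enqueue O → queue [E, H, I, K, N, O]
Visit E; enqueue B, L → queue [H, I, K, N, O, B, L]
Visit H → queue [I, K, N, O, B, L]
Visit I → queue [K, N, O, B, L]
Visit K; enqueue M → queue [N, O, B, L, M]
Visit N; enqueue D, P → queue [O, B, L, M, D, P]
Visit O → queue [B, L, M, D, P]
Visit B → queue [L, M, D, P]
Visit L → queue [M, D, P]
Visit M; enqueue J → queue [D, P, J]
Visit D → queue [P, J]
Visit P; enqueue G → queue [J, G]
Visit J; enqueue F → queue [G, F]
Visit G → queue [F]
Visit F → queue []

A → C → E → H → I → K → N → O → B → L → M → D → P → J → G → F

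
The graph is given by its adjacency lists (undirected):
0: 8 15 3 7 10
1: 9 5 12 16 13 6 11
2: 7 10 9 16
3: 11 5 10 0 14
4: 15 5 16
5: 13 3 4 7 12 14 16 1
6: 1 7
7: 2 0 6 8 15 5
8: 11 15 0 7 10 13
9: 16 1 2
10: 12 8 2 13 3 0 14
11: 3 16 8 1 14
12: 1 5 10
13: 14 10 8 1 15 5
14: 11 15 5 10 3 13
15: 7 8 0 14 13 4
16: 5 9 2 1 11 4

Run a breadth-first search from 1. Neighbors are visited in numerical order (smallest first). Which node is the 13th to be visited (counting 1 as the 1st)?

2

Visit 1; enqueue 5, 6, 9, 11, 12, 13, 16 → queue [5, 6, 9, 11, 12, 13, 16]
Visit 5; enqueue 3, 4, 7, 14 → queue [6, 9, 11, 12, 13, 16, 3, 4, 7, 14]
Visit 6 → queue [9, 11, 12, 13, 16, 3, 4, 7, 14]
Visit 9; enqueue 2 → queue [11, 12, 13, 16, 3, 4, 7, 14, 2]
Visit 11; enqueue 8 → queue [12, 13, 16, 3, 4, 7, 14, 2, 8]
Visit 12; enqueue 10 → queue [13, 16, 3, 4, 7, 14, 2, 8, 10]
Visit 13; enqueue 15 → queue [16, 3, 4, 7, 14, 2, 8, 10, 15]
Visit 16 → queue [3, 4, 7, 14, 2, 8, 10, 15]
Visit 3; enqueue 0 → queue [4, 7, 14, 2, 8, 10, 15, 0]
Visit 4 → queue [7, 14, 2, 8, 10, 15, 0]
Visit 7 → queue [14, 2, 8, 10, 15, 0]
Visit 14 → queue [2, 8, 10, 15, 0]
Visit 2 → queue [8, 10, 15, 0]
Visit 8 → queue [10, 15, 0]
Visit 10 → queue [15, 0]
Visit 15 → queue [0]
Visit 0 → queue []

Visit order: 1, 5, 6, 9, 11, 12, 13, 16, 3, 4, 7, 14, 2, 8, 10, 15, 0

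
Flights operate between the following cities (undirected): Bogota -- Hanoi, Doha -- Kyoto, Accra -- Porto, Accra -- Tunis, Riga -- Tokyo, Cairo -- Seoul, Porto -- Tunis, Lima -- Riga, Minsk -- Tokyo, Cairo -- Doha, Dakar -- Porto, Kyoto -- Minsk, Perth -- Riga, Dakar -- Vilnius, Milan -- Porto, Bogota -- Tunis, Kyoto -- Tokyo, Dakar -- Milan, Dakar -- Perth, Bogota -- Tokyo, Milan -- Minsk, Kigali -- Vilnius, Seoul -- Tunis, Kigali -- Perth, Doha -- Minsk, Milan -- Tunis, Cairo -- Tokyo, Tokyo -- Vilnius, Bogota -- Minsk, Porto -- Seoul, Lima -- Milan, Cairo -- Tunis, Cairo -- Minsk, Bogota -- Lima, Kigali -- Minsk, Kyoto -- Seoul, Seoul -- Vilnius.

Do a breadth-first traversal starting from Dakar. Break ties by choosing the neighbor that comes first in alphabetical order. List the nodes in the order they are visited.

Dakar -> Milan -> Perth -> Porto -> Vilnius -> Lima -> Minsk -> Tunis -> Kigali -> Riga -> Accra -> Seoul -> Tokyo -> Bogota -> Cairo -> Doha -> Kyoto -> Hanoi

Visit Dakar; enqueue Milan, Perth, Porto, Vilnius → queue [Milan, Perth, Porto, Vilnius]
Visit Milan; enqueue Lima, Minsk, Tunis → queue [Perth, Porto, Vilnius, Lima, Minsk, Tunis]
Visit Perth; enqueue Kigali, Riga → queue [Porto, Vilnius, Lima, Minsk, Tunis, Kigali, Riga]
Visit Porto; enqueue Accra, Seoul → queue [Vilnius, Lima, Minsk, Tunis, Kigali, Riga, Accra, Seoul]
Visit Vilnius; enqueue Tokyo → queue [Lima, Minsk, Tunis, Kigali, Riga, Accra, Seoul, Tokyo]
Visit Lima; enqueue Bogota → queue [Minsk, Tunis, Kigali, Riga, Accra, Seoul, Tokyo, Bogota]
Visit Minsk; enqueue Cairo, Doha, Kyoto → queue [Tunis, Kigali, Riga, Accra, Seoul, Tokyo, Bogota, Cairo, Doha, Kyoto]
Visit Tunis → queue [Kigali, Riga, Accra, Seoul, Tokyo, Bogota, Cairo, Doha, Kyoto]
Visit Kigali → queue [Riga, Accra, Seoul, Tokyo, Bogota, Cairo, Doha, Kyoto]
Visit Riga → queue [Accra, Seoul, Tokyo, Bogota, Cairo, Doha, Kyoto]
Visit Accra → queue [Seoul, Tokyo, Bogota, Cairo, Doha, Kyoto]
Visit Seoul → queue [Tokyo, Bogota, Cairo, Doha, Kyoto]
Visit Tokyo → queue [Bogota, Cairo, Doha, Kyoto]
Visit Bogota; enqueue Hanoi → queue [Cairo, Doha, Kyoto, Hanoi]
Visit Cairo → queue [Doha, Kyoto, Hanoi]
Visit Doha → queue [Kyoto, Hanoi]
Visit Kyoto → queue [Hanoi]
Visit Hanoi → queue []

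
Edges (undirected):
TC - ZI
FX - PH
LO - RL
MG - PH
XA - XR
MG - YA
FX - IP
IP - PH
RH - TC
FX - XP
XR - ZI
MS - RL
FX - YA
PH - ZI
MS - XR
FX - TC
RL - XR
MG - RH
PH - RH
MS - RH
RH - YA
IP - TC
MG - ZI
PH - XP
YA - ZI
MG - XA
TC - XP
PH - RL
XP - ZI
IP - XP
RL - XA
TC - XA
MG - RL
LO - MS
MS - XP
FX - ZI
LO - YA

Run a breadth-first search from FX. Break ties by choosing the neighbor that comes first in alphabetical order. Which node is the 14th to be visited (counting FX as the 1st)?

Visit FX; enqueue IP, PH, TC, XP, YA, ZI → queue [IP, PH, TC, XP, YA, ZI]
Visit IP → queue [PH, TC, XP, YA, ZI]
Visit PH; enqueue MG, RH, RL → queue [TC, XP, YA, ZI, MG, RH, RL]
Visit TC; enqueue XA → queue [XP, YA, ZI, MG, RH, RL, XA]
Visit XP; enqueue MS → queue [YA, ZI, MG, RH, RL, XA, MS]
Visit YA; enqueue LO → queue [ZI, MG, RH, RL, XA, MS, LO]
Visit ZI; enqueue XR → queue [MG, RH, RL, XA, MS, LO, XR]
Visit MG → queue [RH, RL, XA, MS, LO, XR]
Visit RH → queue [RL, XA, MS, LO, XR]
Visit RL → queue [XA, MS, LO, XR]
Visit XA → queue [MS, LO, XR]
Visit MS → queue [LO, XR]
Visit LO → queue [XR]
Visit XR → queue []

Visit order: FX, IP, PH, TC, XP, YA, ZI, MG, RH, RL, XA, MS, LO, XR

XR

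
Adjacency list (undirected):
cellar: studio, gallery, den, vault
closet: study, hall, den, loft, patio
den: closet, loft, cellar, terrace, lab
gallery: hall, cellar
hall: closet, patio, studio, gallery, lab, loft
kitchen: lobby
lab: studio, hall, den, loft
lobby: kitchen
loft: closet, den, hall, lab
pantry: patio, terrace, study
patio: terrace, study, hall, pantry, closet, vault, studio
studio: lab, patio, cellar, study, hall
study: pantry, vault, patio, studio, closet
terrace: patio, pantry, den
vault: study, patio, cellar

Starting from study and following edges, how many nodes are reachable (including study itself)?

13

BFS from study visits: study, pantry, vault, patio, studio, closet, terrace, cellar, hall, lab, den, loft, gallery
Reachable nodes: 13 of 15 total.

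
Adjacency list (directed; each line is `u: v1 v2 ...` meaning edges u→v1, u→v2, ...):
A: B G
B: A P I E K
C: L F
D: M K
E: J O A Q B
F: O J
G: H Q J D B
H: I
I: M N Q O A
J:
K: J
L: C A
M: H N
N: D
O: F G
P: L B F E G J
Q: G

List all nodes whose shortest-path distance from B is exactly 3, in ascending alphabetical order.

Level 0: B
Level 1: A, E, I, K, P
Level 2: F, G, J, L, M, N, O, Q
Level 3: C, D, H

C, D, H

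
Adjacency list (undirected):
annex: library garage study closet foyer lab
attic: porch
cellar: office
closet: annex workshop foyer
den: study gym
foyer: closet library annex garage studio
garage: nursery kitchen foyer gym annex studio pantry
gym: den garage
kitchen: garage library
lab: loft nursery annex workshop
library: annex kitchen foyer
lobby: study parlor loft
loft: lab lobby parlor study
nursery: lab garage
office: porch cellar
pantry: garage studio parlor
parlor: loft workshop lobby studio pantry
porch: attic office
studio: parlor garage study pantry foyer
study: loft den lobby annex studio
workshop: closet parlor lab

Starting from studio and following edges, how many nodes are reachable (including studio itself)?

BFS from studio visits: studio, parlor, garage, study, pantry, foyer, loft, workshop, lobby, nursery, kitchen, gym, annex, den, closet, library, lab
Reachable nodes: 17 of 21 total.

17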